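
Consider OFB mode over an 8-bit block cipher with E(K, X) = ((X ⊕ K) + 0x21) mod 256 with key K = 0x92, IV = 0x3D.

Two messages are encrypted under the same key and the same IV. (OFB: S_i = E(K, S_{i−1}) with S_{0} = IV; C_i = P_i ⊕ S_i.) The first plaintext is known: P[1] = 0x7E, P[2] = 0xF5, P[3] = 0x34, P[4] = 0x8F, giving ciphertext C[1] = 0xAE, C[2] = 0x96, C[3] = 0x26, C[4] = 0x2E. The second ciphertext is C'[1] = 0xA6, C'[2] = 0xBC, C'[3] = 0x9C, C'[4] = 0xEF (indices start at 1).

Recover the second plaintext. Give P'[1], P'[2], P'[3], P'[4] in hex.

P'[1] = 0x76, P'[2] = 0xDF, P'[3] = 0x8E, P'[4] = 0x4E

In OFB with a reused IV, both messages share the same keystream S_i, so C_i ⊕ C'_i = P_i ⊕ P'_i and thus P'_i = P_i ⊕ C_i ⊕ C'_i.
P'[1]: 0x7E ⊕ 0xAE ⊕ 0xA6 = 0x76.
P'[2]: 0xF5 ⊕ 0x96 ⊕ 0xBC = 0xDF.
P'[3]: 0x34 ⊕ 0x26 ⊕ 0x9C = 0x8E.
P'[4]: 0x8F ⊕ 0x2E ⊕ 0xEF = 0x4E.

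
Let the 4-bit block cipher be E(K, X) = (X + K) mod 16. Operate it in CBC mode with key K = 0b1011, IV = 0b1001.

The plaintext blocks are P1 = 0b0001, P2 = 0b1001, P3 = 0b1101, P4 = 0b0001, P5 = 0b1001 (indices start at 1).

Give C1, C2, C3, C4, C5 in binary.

CBC encryption: C_i = E(K, P_i ⊕ C_{i−1}), with C_{0} = IV.
C1: P1 ⊕ 0b1001 = 0b1000; E(K, 0b1000) = 0b0011.
C2: P2 ⊕ 0b0011 = 0b1010; E(K, 0b1010) = 0b0101.
C3: P3 ⊕ 0b0101 = 0b1000; E(K, 0b1000) = 0b0011.
C4: P4 ⊕ 0b0011 = 0b0010; E(K, 0b0010) = 0b1101.
C5: P5 ⊕ 0b1101 = 0b0100; E(K, 0b0100) = 0b1111.

C1 = 0b0011, C2 = 0b0101, C3 = 0b0011, C4 = 0b1101, C5 = 0b1111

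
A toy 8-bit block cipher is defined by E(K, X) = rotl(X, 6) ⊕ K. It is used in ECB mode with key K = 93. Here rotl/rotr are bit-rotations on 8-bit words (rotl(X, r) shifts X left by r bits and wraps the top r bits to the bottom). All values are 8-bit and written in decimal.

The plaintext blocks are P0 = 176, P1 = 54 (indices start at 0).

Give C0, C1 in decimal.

ECB encryption: C_i = E(K, P_i).
C0: E(K, 176) = 113.
C1: E(K, 54) = 208.

C0 = 113, C1 = 208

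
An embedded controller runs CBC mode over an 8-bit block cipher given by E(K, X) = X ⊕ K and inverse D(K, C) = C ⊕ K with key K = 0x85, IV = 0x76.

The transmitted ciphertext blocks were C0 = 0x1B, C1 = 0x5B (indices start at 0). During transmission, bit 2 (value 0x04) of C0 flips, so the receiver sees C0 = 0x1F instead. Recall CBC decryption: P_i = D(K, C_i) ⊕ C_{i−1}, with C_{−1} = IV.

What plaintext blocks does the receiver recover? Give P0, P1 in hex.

Only C0 changed, to 0x1F. In CBC, a change in C_i garbles P_i and flips the same bit in P_{i+1}. Decrypting the received ciphertext:
P0: D(K, 0x1F) = 0x9A; 0x9A ⊕ 0x76 = 0xEC.
P1: D(K, 0x5B) = 0xDE; 0xDE ⊕ 0x1F = 0xC1.
Blocks that differ from the original plaintext: P0, P1.

P0 = 0xEC, P1 = 0xC1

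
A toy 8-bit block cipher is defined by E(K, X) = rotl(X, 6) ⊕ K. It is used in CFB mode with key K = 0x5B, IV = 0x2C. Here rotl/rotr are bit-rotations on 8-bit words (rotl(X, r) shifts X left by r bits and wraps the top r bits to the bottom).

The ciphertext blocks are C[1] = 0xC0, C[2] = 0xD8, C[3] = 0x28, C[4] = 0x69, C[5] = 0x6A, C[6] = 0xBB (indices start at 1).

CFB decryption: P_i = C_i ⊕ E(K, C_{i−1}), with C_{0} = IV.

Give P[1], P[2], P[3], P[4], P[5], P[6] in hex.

P[1] = 0x90, P[2] = 0xB3, P[3] = 0x45, P[4] = 0x38, P[5] = 0x6B, P[6] = 0x7A

P[1]: E(K, 0x2C) = 0x50; 0xC0 ⊕ 0x50 = 0x90.
P[2]: E(K, 0xC0) = 0x6B; 0xD8 ⊕ 0x6B = 0xB3.
P[3]: E(K, 0xD8) = 0x6D; 0x28 ⊕ 0x6D = 0x45.
P[4]: E(K, 0x28) = 0x51; 0x69 ⊕ 0x51 = 0x38.
P[5]: E(K, 0x69) = 0x01; 0x6A ⊕ 0x01 = 0x6B.
P[6]: E(K, 0x6A) = 0xC1; 0xBB ⊕ 0xC1 = 0x7A.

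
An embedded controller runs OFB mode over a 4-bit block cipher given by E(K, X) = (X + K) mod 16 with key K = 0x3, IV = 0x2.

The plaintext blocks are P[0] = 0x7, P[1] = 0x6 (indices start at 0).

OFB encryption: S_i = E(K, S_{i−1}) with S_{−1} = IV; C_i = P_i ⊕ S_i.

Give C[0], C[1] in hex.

C[0]: S = E(K, 0x2) = 0x5; 0x7 ⊕ 0x5 = 0x2.
C[1]: S = E(K, 0x5) = 0x8; 0x6 ⊕ 0x8 = 0xE.

C[0] = 0x2, C[1] = 0xE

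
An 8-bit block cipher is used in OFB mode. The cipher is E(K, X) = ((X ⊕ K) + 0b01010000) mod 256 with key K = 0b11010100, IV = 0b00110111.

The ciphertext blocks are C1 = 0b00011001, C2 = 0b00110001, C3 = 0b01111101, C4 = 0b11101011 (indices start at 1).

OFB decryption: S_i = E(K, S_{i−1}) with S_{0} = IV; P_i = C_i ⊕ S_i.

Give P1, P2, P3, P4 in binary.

P1: S = E(K, 0b00110111) = 0b00110011; 0b00011001 ⊕ 0b00110011 = 0b00101010.
P2: S = E(K, 0b00110011) = 0b00110111; 0b00110001 ⊕ 0b00110111 = 0b00000110.
P3: S = E(K, 0b00110111) = 0b00110011; 0b01111101 ⊕ 0b00110011 = 0b01001110.
P4: S = E(K, 0b00110011) = 0b00110111; 0b11101011 ⊕ 0b00110111 = 0b11011100.

P1 = 0b00101010, P2 = 0b00000110, P3 = 0b01001110, P4 = 0b11011100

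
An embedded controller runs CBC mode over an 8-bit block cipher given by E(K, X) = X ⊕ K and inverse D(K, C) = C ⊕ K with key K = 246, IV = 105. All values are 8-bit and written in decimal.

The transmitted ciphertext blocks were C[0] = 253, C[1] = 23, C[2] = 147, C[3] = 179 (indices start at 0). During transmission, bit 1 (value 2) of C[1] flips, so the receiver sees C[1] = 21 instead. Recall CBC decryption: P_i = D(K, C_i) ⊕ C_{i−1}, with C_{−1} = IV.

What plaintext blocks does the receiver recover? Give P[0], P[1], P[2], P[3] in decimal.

Only C[1] changed, to 21. In CBC, a change in C_i garbles P_i and flips the same bit in P_{i+1}. Decrypting the received ciphertext:
P[0]: D(K, 253) = 11; 11 ⊕ 105 = 98.
P[1]: D(K, 21) = 227; 227 ⊕ 253 = 30.
P[2]: D(K, 147) = 101; 101 ⊕ 21 = 112.
P[3]: D(K, 179) = 69; 69 ⊕ 147 = 214.
Blocks that differ from the original plaintext: P[1], P[2].

P[0] = 98, P[1] = 30, P[2] = 112, P[3] = 214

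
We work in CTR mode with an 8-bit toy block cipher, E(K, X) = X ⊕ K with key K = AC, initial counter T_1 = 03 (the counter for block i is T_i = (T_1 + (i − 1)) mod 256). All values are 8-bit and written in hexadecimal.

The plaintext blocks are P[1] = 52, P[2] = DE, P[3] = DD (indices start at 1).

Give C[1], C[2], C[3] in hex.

C[1] = FD, C[2] = 76, C[3] = 74

CTR encryption: S_i = E(K, T_i) where T_i is the counter for block i; C_i = P_i ⊕ S_i.
C[1]: T = 03, S = E(K, T) = AF; 52 ⊕ AF = FD.
C[2]: T = 04, S = E(K, T) = A8; DE ⊕ A8 = 76.
C[3]: T = 05, S = E(K, T) = A9; DD ⊕ A9 = 74.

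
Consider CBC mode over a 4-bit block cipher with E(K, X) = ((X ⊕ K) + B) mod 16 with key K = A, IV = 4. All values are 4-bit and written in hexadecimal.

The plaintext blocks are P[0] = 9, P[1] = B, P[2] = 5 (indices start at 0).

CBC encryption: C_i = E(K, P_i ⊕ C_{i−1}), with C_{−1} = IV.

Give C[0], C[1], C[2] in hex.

C[0] = 2, C[1] = E, C[2] = C

C[0]: P[0] ⊕ 4 = D; E(K, D) = 2.
C[1]: P[1] ⊕ 2 = 9; E(K, 9) = E.
C[2]: P[2] ⊕ E = B; E(K, B) = C.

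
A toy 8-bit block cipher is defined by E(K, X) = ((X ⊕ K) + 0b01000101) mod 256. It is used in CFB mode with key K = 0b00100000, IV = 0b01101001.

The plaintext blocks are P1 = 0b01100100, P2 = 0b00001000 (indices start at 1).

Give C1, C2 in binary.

CFB encryption: C_i = P_i ⊕ E(K, C_{i−1}), with C_{0} = IV.
C1: E(K, 0b01101001) = 0b10001110; 0b01100100 ⊕ 0b10001110 = 0b11101010.
C2: E(K, 0b11101010) = 0b00001111; 0b00001000 ⊕ 0b00001111 = 0b00000111.

C1 = 0b11101010, C2 = 0b00000111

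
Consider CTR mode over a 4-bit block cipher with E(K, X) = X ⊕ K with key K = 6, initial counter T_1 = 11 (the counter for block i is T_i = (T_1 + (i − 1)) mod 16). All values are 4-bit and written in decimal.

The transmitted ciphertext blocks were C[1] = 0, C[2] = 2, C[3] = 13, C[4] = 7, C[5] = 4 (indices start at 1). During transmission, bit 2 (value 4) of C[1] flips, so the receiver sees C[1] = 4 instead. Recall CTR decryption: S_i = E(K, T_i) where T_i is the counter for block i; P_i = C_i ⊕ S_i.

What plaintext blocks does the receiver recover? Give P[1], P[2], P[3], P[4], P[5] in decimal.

Only C[1] changed, to 4. In CTR, a change in C_i flips the same bit in P_i only; the keystream is unaffected. Decrypting the received ciphertext:
P[1]: T = 11, S = E(K, T) = 13; 4 ⊕ 13 = 9.
P[2]: T = 12, S = E(K, T) = 10; 2 ⊕ 10 = 8.
P[3]: T = 13, S = E(K, T) = 11; 13 ⊕ 11 = 6.
P[4]: T = 14, S = E(K, T) = 8; 7 ⊕ 8 = 15.
P[5]: T = 15, S = E(K, T) = 9; 4 ⊕ 9 = 13.
Blocks that differ from the original plaintext: P[1].

P[1] = 9, P[2] = 8, P[3] = 6, P[4] = 15, P[5] = 13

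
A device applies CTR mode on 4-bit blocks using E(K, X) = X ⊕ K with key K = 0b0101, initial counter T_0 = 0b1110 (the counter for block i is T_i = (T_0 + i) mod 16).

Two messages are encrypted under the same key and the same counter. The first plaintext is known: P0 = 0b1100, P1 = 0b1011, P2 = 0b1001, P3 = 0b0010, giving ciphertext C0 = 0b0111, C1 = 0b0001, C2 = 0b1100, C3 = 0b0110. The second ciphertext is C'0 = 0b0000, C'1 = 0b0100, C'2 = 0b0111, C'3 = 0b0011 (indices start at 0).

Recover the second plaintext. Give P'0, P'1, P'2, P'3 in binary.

In CTR with a reused counter, both messages share the same keystream S_i, so C_i ⊕ C'_i = P_i ⊕ P'_i and thus P'_i = P_i ⊕ C_i ⊕ C'_i.
P'0: 0b1100 ⊕ 0b0111 ⊕ 0b0000 = 0b1011.
P'1: 0b1011 ⊕ 0b0001 ⊕ 0b0100 = 0b1110.
P'2: 0b1001 ⊕ 0b1100 ⊕ 0b0111 = 0b0010.
P'3: 0b0010 ⊕ 0b0110 ⊕ 0b0011 = 0b0111.

P'0 = 0b1011, P'1 = 0b1110, P'2 = 0b0010, P'3 = 0b0111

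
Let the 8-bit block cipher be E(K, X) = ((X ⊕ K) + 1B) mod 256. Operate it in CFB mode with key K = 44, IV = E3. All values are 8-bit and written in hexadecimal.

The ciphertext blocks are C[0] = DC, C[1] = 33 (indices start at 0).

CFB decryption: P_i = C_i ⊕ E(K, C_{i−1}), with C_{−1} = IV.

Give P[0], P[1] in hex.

P[0]: E(K, E3) = C2; DC ⊕ C2 = 1E.
P[1]: E(K, DC) = B3; 33 ⊕ B3 = 80.

P[0] = 1E, P[1] = 80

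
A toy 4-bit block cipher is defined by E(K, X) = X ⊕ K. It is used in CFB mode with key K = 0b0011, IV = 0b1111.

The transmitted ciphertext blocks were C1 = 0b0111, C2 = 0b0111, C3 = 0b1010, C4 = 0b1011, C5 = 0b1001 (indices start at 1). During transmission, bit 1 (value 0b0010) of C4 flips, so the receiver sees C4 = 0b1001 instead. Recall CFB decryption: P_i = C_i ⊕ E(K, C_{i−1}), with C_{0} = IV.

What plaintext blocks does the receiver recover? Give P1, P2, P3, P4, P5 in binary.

Only C4 changed, to 0b1001. In CFB, a change in C_i flips the same bit in P_i and garbles P_{i+1}. Decrypting the received ciphertext:
P1: E(K, 0b1111) = 0b1100; 0b0111 ⊕ 0b1100 = 0b1011.
P2: E(K, 0b0111) = 0b0100; 0b0111 ⊕ 0b0100 = 0b0011.
P3: E(K, 0b0111) = 0b0100; 0b1010 ⊕ 0b0100 = 0b1110.
P4: E(K, 0b1010) = 0b1001; 0b1001 ⊕ 0b1001 = 0b0000.
P5: E(K, 0b1001) = 0b1010; 0b1001 ⊕ 0b1010 = 0b0011.
Blocks that differ from the original plaintext: P4, P5.

P1 = 0b1011, P2 = 0b0011, P3 = 0b1110, P4 = 0b0000, P5 = 0b0011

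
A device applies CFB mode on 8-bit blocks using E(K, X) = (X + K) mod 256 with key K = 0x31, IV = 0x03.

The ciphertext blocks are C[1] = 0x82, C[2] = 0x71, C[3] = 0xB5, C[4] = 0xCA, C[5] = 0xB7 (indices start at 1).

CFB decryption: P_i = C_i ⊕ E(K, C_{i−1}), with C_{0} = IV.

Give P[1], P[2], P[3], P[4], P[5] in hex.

P[1]: E(K, 0x03) = 0x34; 0x82 ⊕ 0x34 = 0xB6.
P[2]: E(K, 0x82) = 0xB3; 0x71 ⊕ 0xB3 = 0xC2.
P[3]: E(K, 0x71) = 0xA2; 0xB5 ⊕ 0xA2 = 0x17.
P[4]: E(K, 0xB5) = 0xE6; 0xCA ⊕ 0xE6 = 0x2C.
P[5]: E(K, 0xCA) = 0xFB; 0xB7 ⊕ 0xFB = 0x4C.

P[1] = 0xB6, P[2] = 0xC2, P[3] = 0x17, P[4] = 0x2C, P[5] = 0x4C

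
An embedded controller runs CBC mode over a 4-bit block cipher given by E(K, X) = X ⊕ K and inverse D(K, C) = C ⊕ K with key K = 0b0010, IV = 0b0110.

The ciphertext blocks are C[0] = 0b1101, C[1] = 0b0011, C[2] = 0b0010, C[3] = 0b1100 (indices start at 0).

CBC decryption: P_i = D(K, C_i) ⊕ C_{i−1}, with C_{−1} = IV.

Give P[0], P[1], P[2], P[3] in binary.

P[0]: D(K, 0b1101) = 0b1111; 0b1111 ⊕ 0b0110 = 0b1001.
P[1]: D(K, 0b0011) = 0b0001; 0b0001 ⊕ 0b1101 = 0b1100.
P[2]: D(K, 0b0010) = 0b0000; 0b0000 ⊕ 0b0011 = 0b0011.
P[3]: D(K, 0b1100) = 0b1110; 0b1110 ⊕ 0b0010 = 0b1100.

P[0] = 0b1001, P[1] = 0b1100, P[2] = 0b0011, P[3] = 0b1100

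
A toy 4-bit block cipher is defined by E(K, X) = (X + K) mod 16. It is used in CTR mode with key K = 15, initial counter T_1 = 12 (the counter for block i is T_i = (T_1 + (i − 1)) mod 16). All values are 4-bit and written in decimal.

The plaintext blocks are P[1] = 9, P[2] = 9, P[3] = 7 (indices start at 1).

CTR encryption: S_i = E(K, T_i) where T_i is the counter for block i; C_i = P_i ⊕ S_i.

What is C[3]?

C[3] = 10

C[1]: T = 12, S = E(K, T) = 11; 9 ⊕ 11 = 2.
C[2]: T = 13, S = E(K, T) = 12; 9 ⊕ 12 = 5.
C[3]: T = 14, S = E(K, T) = 13; 7 ⊕ 13 = 10.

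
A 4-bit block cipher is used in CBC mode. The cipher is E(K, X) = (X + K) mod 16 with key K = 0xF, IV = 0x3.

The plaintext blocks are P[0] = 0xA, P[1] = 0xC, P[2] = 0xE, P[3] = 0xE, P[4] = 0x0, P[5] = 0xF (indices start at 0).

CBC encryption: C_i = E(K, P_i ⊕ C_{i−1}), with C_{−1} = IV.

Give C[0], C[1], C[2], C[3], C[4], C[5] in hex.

C[0]: P[0] ⊕ 0x3 = 0x9; E(K, 0x9) = 0x8.
C[1]: P[1] ⊕ 0x8 = 0x4; E(K, 0x4) = 0x3.
C[2]: P[2] ⊕ 0x3 = 0xD; E(K, 0xD) = 0xC.
C[3]: P[3] ⊕ 0xC = 0x2; E(K, 0x2) = 0x1.
C[4]: P[4] ⊕ 0x1 = 0x1; E(K, 0x1) = 0x0.
C[5]: P[5] ⊕ 0x0 = 0xF; E(K, 0xF) = 0xE.

C[0] = 0x8, C[1] = 0x3, C[2] = 0xC, C[3] = 0x1, C[4] = 0x0, C[5] = 0xE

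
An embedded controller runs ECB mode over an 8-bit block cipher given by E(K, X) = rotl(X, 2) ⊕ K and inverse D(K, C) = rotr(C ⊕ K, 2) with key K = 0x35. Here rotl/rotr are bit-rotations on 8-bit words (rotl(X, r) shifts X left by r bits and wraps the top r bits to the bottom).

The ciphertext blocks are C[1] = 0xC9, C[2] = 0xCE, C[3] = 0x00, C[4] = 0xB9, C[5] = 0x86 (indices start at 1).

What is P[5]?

ECB decryption: P_i = D(K, C_i).
P[5]: D(K, 0x86) = 0xEC.

P[5] = 0xEC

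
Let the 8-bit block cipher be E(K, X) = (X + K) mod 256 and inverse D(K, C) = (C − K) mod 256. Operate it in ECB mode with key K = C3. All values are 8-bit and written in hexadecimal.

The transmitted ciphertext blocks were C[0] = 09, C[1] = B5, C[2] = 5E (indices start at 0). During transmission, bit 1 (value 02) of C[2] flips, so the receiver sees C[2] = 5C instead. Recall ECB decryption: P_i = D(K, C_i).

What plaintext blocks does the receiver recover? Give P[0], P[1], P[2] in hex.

Only C[2] changed, to 5C. In ECB, a change in C_i affects only P_i. Decrypting the received ciphertext:
P[0]: D(K, 09) = 46.
P[1]: D(K, B5) = F2.
P[2]: D(K, 5C) = 99.
Blocks that differ from the original plaintext: P[2].

P[0] = 46, P[1] = F2, P[2] = 99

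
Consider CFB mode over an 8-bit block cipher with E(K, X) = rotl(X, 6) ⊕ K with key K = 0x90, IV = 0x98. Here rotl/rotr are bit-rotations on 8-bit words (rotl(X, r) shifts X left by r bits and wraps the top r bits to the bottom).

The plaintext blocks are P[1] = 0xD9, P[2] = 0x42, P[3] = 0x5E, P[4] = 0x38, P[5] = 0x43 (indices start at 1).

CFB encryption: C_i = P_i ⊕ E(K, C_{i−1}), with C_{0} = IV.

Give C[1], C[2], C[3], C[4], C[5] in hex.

C[1]: E(K, 0x98) = 0xB6; 0xD9 ⊕ 0xB6 = 0x6F.
C[2]: E(K, 0x6F) = 0x4B; 0x42 ⊕ 0x4B = 0x09.
C[3]: E(K, 0x09) = 0xD2; 0x5E ⊕ 0xD2 = 0x8C.
C[4]: E(K, 0x8C) = 0xB3; 0x38 ⊕ 0xB3 = 0x8B.
C[5]: E(K, 0x8B) = 0x72; 0x43 ⊕ 0x72 = 0x31.

C[1] = 0x6F, C[2] = 0x09, C[3] = 0x8C, C[4] = 0x8B, C[5] = 0x31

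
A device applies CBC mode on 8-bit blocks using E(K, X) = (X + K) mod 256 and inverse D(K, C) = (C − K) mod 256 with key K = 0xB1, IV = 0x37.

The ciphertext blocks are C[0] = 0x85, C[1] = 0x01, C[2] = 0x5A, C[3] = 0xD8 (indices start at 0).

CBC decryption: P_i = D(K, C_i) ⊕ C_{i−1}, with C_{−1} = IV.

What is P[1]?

P[1]: D(K, 0x01) = 0x50; 0x50 ⊕ 0x85 = 0xD5.

P[1] = 0xD5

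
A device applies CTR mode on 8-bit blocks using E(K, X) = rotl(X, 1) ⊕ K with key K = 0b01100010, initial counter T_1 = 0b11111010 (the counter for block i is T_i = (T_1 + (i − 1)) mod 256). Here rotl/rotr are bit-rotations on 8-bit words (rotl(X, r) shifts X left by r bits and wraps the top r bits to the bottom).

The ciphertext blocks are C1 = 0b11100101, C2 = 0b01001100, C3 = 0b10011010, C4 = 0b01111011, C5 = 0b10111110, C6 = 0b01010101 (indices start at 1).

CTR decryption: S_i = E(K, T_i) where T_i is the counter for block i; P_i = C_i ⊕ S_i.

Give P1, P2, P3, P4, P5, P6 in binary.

P1 = 0b01110010, P2 = 0b11011001, P3 = 0b00000001, P4 = 0b11100010, P5 = 0b00100001, P6 = 0b11001000

P1: T = 0b11111010, S = E(K, T) = 0b10010111; 0b11100101 ⊕ 0b10010111 = 0b01110010.
P2: T = 0b11111011, S = E(K, T) = 0b10010101; 0b01001100 ⊕ 0b10010101 = 0b11011001.
P3: T = 0b11111100, S = E(K, T) = 0b10011011; 0b10011010 ⊕ 0b10011011 = 0b00000001.
P4: T = 0b11111101, S = E(K, T) = 0b10011001; 0b01111011 ⊕ 0b10011001 = 0b11100010.
P5: T = 0b11111110, S = E(K, T) = 0b10011111; 0b10111110 ⊕ 0b10011111 = 0b00100001.
P6: T = 0b11111111, S = E(K, T) = 0b10011101; 0b01010101 ⊕ 0b10011101 = 0b11001000.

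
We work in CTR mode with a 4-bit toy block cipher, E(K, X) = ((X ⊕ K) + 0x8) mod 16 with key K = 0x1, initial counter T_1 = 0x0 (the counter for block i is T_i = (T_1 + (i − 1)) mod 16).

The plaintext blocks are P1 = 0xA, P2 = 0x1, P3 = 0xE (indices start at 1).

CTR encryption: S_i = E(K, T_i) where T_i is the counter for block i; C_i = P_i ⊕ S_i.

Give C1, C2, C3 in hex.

C1 = 0x3, C2 = 0x9, C3 = 0x5

C1: T = 0x0, S = E(K, T) = 0x9; 0xA ⊕ 0x9 = 0x3.
C2: T = 0x1, S = E(K, T) = 0x8; 0x1 ⊕ 0x8 = 0x9.
C3: T = 0x2, S = E(K, T) = 0xB; 0xE ⊕ 0xB = 0x5.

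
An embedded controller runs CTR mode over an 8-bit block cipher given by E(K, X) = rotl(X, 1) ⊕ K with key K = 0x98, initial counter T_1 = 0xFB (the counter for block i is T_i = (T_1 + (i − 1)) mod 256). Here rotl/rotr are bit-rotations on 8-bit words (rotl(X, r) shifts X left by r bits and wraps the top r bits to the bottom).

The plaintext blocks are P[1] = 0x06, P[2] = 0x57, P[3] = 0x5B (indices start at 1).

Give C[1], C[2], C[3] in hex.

C[1] = 0x69, C[2] = 0x36, C[3] = 0x38

CTR encryption: S_i = E(K, T_i) where T_i is the counter for block i; C_i = P_i ⊕ S_i.
C[1]: T = 0xFB, S = E(K, T) = 0x6F; 0x06 ⊕ 0x6F = 0x69.
C[2]: T = 0xFC, S = E(K, T) = 0x61; 0x57 ⊕ 0x61 = 0x36.
C[3]: T = 0xFD, S = E(K, T) = 0x63; 0x5B ⊕ 0x63 = 0x38.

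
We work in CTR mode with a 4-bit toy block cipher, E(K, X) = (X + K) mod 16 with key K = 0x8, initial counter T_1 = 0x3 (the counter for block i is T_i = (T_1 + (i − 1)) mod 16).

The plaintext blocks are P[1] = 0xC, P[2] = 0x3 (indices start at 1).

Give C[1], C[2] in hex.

C[1] = 0x7, C[2] = 0xF

CTR encryption: S_i = E(K, T_i) where T_i is the counter for block i; C_i = P_i ⊕ S_i.
C[1]: T = 0x3, S = E(K, T) = 0xB; 0xC ⊕ 0xB = 0x7.
C[2]: T = 0x4, S = E(K, T) = 0xC; 0x3 ⊕ 0xC = 0xF.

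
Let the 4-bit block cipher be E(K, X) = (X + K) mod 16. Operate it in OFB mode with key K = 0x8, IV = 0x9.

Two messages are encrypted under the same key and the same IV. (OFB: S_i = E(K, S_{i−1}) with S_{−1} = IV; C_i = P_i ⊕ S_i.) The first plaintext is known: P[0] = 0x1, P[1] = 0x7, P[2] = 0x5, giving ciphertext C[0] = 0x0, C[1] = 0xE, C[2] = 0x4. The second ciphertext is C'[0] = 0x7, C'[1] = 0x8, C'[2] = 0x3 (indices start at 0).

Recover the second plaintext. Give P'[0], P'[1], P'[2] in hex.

In OFB with a reused IV, both messages share the same keystream S_i, so C_i ⊕ C'_i = P_i ⊕ P'_i and thus P'_i = P_i ⊕ C_i ⊕ C'_i.
P'[0]: 0x1 ⊕ 0x0 ⊕ 0x7 = 0x6.
P'[1]: 0x7 ⊕ 0xE ⊕ 0x8 = 0x1.
P'[2]: 0x5 ⊕ 0x4 ⊕ 0x3 = 0x2.

P'[0] = 0x6, P'[1] = 0x1, P'[2] = 0x2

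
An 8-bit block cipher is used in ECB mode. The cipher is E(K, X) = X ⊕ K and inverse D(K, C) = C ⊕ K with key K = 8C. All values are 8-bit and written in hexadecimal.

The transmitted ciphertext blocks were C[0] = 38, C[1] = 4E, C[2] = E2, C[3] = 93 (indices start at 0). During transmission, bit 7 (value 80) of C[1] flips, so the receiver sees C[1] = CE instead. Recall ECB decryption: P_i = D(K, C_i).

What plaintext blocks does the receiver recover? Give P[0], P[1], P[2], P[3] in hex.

Only C[1] changed, to CE. In ECB, a change in C_i affects only P_i. Decrypting the received ciphertext:
P[0]: D(K, 38) = B4.
P[1]: D(K, CE) = 42.
P[2]: D(K, E2) = 6E.
P[3]: D(K, 93) = 1F.
Blocks that differ from the original plaintext: P[1].

P[0] = B4, P[1] = 42, P[2] = 6E, P[3] = 1F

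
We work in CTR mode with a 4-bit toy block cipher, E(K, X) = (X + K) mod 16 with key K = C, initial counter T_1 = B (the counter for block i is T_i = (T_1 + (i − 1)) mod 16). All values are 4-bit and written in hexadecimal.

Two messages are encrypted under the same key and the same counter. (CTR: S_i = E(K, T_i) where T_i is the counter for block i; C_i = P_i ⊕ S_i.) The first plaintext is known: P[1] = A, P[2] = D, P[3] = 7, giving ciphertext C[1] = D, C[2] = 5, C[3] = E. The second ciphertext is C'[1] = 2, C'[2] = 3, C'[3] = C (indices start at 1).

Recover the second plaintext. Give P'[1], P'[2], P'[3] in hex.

P'[1] = 5, P'[2] = B, P'[3] = 5

In CTR with a reused counter, both messages share the same keystream S_i, so C_i ⊕ C'_i = P_i ⊕ P'_i and thus P'_i = P_i ⊕ C_i ⊕ C'_i.
P'[1]: A ⊕ D ⊕ 2 = 5.
P'[2]: D ⊕ 5 ⊕ 3 = B.
P'[3]: 7 ⊕ E ⊕ C = 5.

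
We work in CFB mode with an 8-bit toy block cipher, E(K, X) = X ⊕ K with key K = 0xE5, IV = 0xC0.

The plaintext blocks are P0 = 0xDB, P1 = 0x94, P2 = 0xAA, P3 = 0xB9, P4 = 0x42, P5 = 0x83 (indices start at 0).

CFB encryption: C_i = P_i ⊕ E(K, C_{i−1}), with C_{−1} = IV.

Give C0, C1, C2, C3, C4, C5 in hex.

C0 = 0xFE, C1 = 0x8F, C2 = 0xC0, C3 = 0x9C, C4 = 0x3B, C5 = 0x5D

C0: E(K, 0xC0) = 0x25; 0xDB ⊕ 0x25 = 0xFE.
C1: E(K, 0xFE) = 0x1B; 0x94 ⊕ 0x1B = 0x8F.
C2: E(K, 0x8F) = 0x6A; 0xAA ⊕ 0x6A = 0xC0.
C3: E(K, 0xC0) = 0x25; 0xB9 ⊕ 0x25 = 0x9C.
C4: E(K, 0x9C) = 0x79; 0x42 ⊕ 0x79 = 0x3B.
C5: E(K, 0x3B) = 0xDE; 0x83 ⊕ 0xDE = 0x5D.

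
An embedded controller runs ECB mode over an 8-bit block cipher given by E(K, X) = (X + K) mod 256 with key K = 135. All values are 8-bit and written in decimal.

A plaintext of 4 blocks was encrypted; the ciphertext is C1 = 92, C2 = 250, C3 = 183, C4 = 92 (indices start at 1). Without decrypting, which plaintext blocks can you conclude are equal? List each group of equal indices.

P1 = P4

ECB encrypts each block independently with the same key, so equal ciphertext blocks imply equal plaintext blocks.
C1 = C4 = 92, so P1 = P4.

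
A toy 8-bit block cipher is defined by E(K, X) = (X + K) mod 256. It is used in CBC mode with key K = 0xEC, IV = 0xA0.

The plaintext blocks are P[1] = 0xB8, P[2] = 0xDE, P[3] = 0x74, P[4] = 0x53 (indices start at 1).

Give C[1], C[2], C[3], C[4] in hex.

C[1] = 0x04, C[2] = 0xC6, C[3] = 0x9E, C[4] = 0xB9

CBC encryption: C_i = E(K, P_i ⊕ C_{i−1}), with C_{0} = IV.
C[1]: P[1] ⊕ 0xA0 = 0x18; E(K, 0x18) = 0x04.
C[2]: P[2] ⊕ 0x04 = 0xDA; E(K, 0xDA) = 0xC6.
C[3]: P[3] ⊕ 0xC6 = 0xB2; E(K, 0xB2) = 0x9E.
C[4]: P[4] ⊕ 0x9E = 0xCD; E(K, 0xCD) = 0xB9.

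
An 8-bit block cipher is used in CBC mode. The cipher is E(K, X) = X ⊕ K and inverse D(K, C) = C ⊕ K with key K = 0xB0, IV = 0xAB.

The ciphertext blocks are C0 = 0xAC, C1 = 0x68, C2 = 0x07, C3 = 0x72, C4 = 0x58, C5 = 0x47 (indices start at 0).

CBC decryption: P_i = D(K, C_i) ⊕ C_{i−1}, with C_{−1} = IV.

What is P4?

P4 = 0x9A

P4: D(K, 0x58) = 0xE8; 0xE8 ⊕ 0x72 = 0x9A.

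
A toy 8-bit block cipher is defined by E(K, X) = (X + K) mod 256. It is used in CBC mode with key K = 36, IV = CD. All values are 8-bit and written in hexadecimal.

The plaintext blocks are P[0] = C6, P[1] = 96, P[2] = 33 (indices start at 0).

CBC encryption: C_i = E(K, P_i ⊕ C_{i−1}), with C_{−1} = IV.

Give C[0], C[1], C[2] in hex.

C[0]: P[0] ⊕ CD = 0B; E(K, 0B) = 41.
C[1]: P[1] ⊕ 41 = D7; E(K, D7) = 0D.
C[2]: P[2] ⊕ 0D = 3E; E(K, 3E) = 74.

C[0] = 41, C[1] = 0D, C[2] = 74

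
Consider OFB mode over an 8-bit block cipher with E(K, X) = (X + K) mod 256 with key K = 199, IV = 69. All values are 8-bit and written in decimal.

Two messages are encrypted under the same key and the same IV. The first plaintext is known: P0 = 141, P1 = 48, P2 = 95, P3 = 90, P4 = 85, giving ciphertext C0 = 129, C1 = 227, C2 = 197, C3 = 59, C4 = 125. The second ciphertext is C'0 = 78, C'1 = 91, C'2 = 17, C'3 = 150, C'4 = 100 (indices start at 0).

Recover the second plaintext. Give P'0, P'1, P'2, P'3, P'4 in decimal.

In OFB with a reused IV, both messages share the same keystream S_i, so C_i ⊕ C'_i = P_i ⊕ P'_i and thus P'_i = P_i ⊕ C_i ⊕ C'_i.
P'0: 141 ⊕ 129 ⊕ 78 = 66.
P'1: 48 ⊕ 227 ⊕ 91 = 136.
P'2: 95 ⊕ 197 ⊕ 17 = 139.
P'3: 90 ⊕ 59 ⊕ 150 = 247.
P'4: 85 ⊕ 125 ⊕ 100 = 76.

P'0 = 66, P'1 = 136, P'2 = 139, P'3 = 247, P'4 = 76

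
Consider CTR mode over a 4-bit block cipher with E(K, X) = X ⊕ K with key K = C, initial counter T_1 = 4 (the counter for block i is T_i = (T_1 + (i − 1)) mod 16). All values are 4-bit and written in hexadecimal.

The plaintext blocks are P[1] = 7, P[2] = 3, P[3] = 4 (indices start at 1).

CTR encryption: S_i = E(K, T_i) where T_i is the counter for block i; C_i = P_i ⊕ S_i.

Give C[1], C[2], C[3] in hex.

C[1]: T = 4, S = E(K, T) = 8; 7 ⊕ 8 = F.
C[2]: T = 5, S = E(K, T) = 9; 3 ⊕ 9 = A.
C[3]: T = 6, S = E(K, T) = A; 4 ⊕ A = E.

C[1] = F, C[2] = A, C[3] = E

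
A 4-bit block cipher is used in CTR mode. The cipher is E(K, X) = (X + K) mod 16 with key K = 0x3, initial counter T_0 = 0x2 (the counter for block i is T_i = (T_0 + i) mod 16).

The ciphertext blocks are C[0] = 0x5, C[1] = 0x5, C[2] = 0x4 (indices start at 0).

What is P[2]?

CTR decryption: S_i = E(K, T_i) where T_i is the counter for block i; P_i = C_i ⊕ S_i.
P[2]: T = 0x4, S = E(K, T) = 0x7; 0x4 ⊕ 0x7 = 0x3.

P[2] = 0x3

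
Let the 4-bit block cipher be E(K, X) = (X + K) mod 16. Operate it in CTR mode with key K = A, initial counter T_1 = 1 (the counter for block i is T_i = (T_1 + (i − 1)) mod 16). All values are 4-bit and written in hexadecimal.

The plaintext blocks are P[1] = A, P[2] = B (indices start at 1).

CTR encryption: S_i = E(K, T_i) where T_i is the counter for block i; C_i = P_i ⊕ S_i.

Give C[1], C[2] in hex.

C[1] = 1, C[2] = 7

C[1]: T = 1, S = E(K, T) = B; A ⊕ B = 1.
C[2]: T = 2, S = E(K, T) = C; B ⊕ C = 7.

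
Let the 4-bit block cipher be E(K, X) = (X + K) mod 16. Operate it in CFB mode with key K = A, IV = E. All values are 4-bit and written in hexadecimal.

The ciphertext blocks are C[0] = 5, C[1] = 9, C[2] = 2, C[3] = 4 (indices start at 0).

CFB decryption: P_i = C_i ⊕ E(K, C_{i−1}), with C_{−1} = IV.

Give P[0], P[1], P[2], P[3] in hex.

P[0] = D, P[1] = 6, P[2] = 1, P[3] = 8

P[0]: E(K, E) = 8; 5 ⊕ 8 = D.
P[1]: E(K, 5) = F; 9 ⊕ F = 6.
P[2]: E(K, 9) = 3; 2 ⊕ 3 = 1.
P[3]: E(K, 2) = C; 4 ⊕ C = 8.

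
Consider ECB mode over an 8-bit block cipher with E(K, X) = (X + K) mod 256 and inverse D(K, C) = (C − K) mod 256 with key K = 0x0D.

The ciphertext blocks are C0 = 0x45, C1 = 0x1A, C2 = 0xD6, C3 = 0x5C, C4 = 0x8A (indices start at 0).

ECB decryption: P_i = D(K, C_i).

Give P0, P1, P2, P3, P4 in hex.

P0 = 0x38, P1 = 0x0D, P2 = 0xC9, P3 = 0x4F, P4 = 0x7D

P0: D(K, 0x45) = 0x38.
P1: D(K, 0x1A) = 0x0D.
P2: D(K, 0xD6) = 0xC9.
P3: D(K, 0x5C) = 0x4F.
P4: D(K, 0x8A) = 0x7D.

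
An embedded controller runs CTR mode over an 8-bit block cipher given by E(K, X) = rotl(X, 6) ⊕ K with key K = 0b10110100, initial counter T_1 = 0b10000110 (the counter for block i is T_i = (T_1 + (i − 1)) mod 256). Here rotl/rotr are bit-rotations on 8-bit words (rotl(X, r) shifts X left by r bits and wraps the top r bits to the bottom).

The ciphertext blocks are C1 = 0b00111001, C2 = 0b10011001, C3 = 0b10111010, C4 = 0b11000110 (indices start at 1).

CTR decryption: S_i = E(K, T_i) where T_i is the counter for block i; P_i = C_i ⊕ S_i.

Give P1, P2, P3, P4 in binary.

P1 = 0b00101100, P2 = 0b11001100, P3 = 0b00101100, P4 = 0b00010000

P1: T = 0b10000110, S = E(K, T) = 0b00010101; 0b00111001 ⊕ 0b00010101 = 0b00101100.
P2: T = 0b10000111, S = E(K, T) = 0b01010101; 0b10011001 ⊕ 0b01010101 = 0b11001100.
P3: T = 0b10001000, S = E(K, T) = 0b10010110; 0b10111010 ⊕ 0b10010110 = 0b00101100.
P4: T = 0b10001001, S = E(K, T) = 0b11010110; 0b11000110 ⊕ 0b11010110 = 0b00010000.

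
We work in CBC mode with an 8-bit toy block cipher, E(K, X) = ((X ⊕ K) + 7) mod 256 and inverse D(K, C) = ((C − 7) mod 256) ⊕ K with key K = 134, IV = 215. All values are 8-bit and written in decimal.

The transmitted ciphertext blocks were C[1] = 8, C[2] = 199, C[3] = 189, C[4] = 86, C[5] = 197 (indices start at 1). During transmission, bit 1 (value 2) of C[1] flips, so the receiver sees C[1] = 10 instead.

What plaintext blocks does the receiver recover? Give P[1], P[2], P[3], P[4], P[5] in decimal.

CBC decryption: P_i = D(K, C_i) ⊕ C_{i−1}, with C_{0} = IV.
Only C[1] changed, to 10. In CBC, a change in C_i garbles P_i and flips the same bit in P_{i+1}. Decrypting the received ciphertext:
P[1]: D(K, 10) = 133; 133 ⊕ 215 = 82.
P[2]: D(K, 199) = 70; 70 ⊕ 10 = 76.
P[3]: D(K, 189) = 48; 48 ⊕ 199 = 247.
P[4]: D(K, 86) = 201; 201 ⊕ 189 = 116.
P[5]: D(K, 197) = 56; 56 ⊕ 86 = 110.
Blocks that differ from the original plaintext: P[1], P[2].

P[1] = 82, P[2] = 76, P[3] = 247, P[4] = 116, P[5] = 110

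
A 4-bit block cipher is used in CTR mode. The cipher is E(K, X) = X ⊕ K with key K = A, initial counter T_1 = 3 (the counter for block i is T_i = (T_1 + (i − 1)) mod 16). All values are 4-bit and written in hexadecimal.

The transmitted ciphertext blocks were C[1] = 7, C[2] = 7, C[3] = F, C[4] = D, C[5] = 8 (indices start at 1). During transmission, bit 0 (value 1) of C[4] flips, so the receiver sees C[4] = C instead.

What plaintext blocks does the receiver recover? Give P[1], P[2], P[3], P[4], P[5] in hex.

CTR decryption: S_i = E(K, T_i) where T_i is the counter for block i; P_i = C_i ⊕ S_i.
Only C[4] changed, to C. In CTR, a change in C_i flips the same bit in P_i only; the keystream is unaffected. Decrypting the received ciphertext:
P[1]: T = 3, S = E(K, T) = 9; 7 ⊕ 9 = E.
P[2]: T = 4, S = E(K, T) = E; 7 ⊕ E = 9.
P[3]: T = 5, S = E(K, T) = F; F ⊕ F = 0.
P[4]: T = 6, S = E(K, T) = C; C ⊕ C = 0.
P[5]: T = 7, S = E(K, T) = D; 8 ⊕ D = 5.
Blocks that differ from the original plaintext: P[4].

P[1] = E, P[2] = 9, P[3] = 0, P[4] = 0, P[5] = 5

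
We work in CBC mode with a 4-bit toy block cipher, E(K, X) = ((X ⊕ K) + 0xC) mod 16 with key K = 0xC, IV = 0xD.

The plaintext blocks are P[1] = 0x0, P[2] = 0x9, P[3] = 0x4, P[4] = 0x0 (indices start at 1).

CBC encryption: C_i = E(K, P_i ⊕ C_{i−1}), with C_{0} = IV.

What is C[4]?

C[4] = 0x0

C[1]: P[1] ⊕ 0xD = 0xD; E(K, 0xD) = 0xD.
C[2]: P[2] ⊕ 0xD = 0x4; E(K, 0x4) = 0x4.
C[3]: P[3] ⊕ 0x4 = 0x0; E(K, 0x0) = 0x8.
C[4]: P[4] ⊕ 0x8 = 0x8; E(K, 0x8) = 0x0.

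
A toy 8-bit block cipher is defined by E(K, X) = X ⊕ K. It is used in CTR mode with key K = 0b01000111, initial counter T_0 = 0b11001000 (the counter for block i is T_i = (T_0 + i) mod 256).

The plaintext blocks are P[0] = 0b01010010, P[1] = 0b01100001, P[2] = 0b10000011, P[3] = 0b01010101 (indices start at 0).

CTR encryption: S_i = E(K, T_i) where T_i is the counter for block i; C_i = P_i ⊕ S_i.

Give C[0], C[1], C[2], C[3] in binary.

C[0] = 0b11011101, C[1] = 0b11101111, C[2] = 0b00001110, C[3] = 0b11011001

C[0]: T = 0b11001000, S = E(K, T) = 0b10001111; 0b01010010 ⊕ 0b10001111 = 0b11011101.
C[1]: T = 0b11001001, S = E(K, T) = 0b10001110; 0b01100001 ⊕ 0b10001110 = 0b11101111.
C[2]: T = 0b11001010, S = E(K, T) = 0b10001101; 0b10000011 ⊕ 0b10001101 = 0b00001110.
C[3]: T = 0b11001011, S = E(K, T) = 0b10001100; 0b01010101 ⊕ 0b10001100 = 0b11011001.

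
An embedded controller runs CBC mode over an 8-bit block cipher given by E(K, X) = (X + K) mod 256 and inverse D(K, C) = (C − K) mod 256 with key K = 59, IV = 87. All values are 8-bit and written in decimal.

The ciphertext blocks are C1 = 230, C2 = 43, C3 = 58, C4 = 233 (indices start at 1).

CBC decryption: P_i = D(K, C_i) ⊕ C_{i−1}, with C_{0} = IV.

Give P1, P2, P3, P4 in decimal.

P1 = 252, P2 = 22, P3 = 212, P4 = 148

P1: D(K, 230) = 171; 171 ⊕ 87 = 252.
P2: D(K, 43) = 240; 240 ⊕ 230 = 22.
P3: D(K, 58) = 255; 255 ⊕ 43 = 212.
P4: D(K, 233) = 174; 174 ⊕ 58 = 148.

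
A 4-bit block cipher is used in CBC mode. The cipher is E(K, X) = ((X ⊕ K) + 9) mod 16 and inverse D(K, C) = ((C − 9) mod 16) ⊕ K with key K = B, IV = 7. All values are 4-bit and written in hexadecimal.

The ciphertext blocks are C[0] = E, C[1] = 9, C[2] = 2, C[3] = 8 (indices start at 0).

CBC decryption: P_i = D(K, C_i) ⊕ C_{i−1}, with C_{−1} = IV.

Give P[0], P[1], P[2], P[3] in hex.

P[0]: D(K, E) = E; E ⊕ 7 = 9.
P[1]: D(K, 9) = B; B ⊕ E = 5.
P[2]: D(K, 2) = 2; 2 ⊕ 9 = B.
P[3]: D(K, 8) = 4; 4 ⊕ 2 = 6.

P[0] = 9, P[1] = 5, P[2] = B, P[3] = 6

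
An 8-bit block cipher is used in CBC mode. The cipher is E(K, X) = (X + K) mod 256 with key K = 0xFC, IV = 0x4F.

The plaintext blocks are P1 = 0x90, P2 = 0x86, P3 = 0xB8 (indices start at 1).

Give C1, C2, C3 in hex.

C1 = 0xDB, C2 = 0x59, C3 = 0xDD

CBC encryption: C_i = E(K, P_i ⊕ C_{i−1}), with C_{0} = IV.
C1: P1 ⊕ 0x4F = 0xDF; E(K, 0xDF) = 0xDB.
C2: P2 ⊕ 0xDB = 0x5D; E(K, 0x5D) = 0x59.
C3: P3 ⊕ 0x59 = 0xE1; E(K, 0xE1) = 0xDD.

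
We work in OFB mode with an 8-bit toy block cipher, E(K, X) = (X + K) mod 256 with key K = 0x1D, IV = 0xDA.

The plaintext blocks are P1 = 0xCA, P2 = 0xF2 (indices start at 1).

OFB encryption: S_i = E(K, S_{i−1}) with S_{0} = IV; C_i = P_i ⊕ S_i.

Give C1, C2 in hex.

C1 = 0x3D, C2 = 0xE6

C1: S = E(K, 0xDA) = 0xF7; 0xCA ⊕ 0xF7 = 0x3D.
C2: S = E(K, 0xF7) = 0x14; 0xF2 ⊕ 0x14 = 0xE6.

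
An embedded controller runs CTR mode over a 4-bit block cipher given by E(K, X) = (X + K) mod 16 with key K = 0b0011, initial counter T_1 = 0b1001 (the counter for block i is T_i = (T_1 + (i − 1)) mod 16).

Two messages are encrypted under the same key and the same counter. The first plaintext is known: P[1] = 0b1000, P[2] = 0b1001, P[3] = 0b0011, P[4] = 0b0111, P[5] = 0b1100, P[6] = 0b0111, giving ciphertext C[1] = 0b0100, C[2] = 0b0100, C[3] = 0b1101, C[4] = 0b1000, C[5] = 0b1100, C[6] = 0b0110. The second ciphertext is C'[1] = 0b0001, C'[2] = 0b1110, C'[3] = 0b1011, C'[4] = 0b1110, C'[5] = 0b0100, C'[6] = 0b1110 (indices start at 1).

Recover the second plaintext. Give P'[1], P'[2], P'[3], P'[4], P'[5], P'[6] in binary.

P'[1] = 0b1101, P'[2] = 0b0011, P'[3] = 0b0101, P'[4] = 0b0001, P'[5] = 0b0100, P'[6] = 0b1111

In CTR with a reused counter, both messages share the same keystream S_i, so C_i ⊕ C'_i = P_i ⊕ P'_i and thus P'_i = P_i ⊕ C_i ⊕ C'_i.
P'[1]: 0b1000 ⊕ 0b0100 ⊕ 0b0001 = 0b1101.
P'[2]: 0b1001 ⊕ 0b0100 ⊕ 0b1110 = 0b0011.
P'[3]: 0b0011 ⊕ 0b1101 ⊕ 0b1011 = 0b0101.
P'[4]: 0b0111 ⊕ 0b1000 ⊕ 0b1110 = 0b0001.
P'[5]: 0b1100 ⊕ 0b1100 ⊕ 0b0100 = 0b0100.
P'[6]: 0b0111 ⊕ 0b0110 ⊕ 0b1110 = 0b1111.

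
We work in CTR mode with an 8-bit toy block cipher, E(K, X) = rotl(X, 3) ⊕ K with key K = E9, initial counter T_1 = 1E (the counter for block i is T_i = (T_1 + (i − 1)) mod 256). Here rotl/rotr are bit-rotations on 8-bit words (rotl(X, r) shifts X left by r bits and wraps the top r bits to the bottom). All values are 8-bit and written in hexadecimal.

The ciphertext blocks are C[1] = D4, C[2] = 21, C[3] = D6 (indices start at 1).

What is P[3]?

CTR decryption: S_i = E(K, T_i) where T_i is the counter for block i; P_i = C_i ⊕ S_i.
P[3]: T = 20, S = E(K, T) = E8; D6 ⊕ E8 = 3E.

P[3] = 3E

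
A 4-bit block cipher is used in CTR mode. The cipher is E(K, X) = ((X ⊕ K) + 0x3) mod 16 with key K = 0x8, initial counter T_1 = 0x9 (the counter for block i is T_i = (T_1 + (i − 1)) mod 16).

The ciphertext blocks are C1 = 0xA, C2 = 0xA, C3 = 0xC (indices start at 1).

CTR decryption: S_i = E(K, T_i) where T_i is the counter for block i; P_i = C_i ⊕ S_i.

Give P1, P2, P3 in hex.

P1 = 0xE, P2 = 0xF, P3 = 0xA

P1: T = 0x9, S = E(K, T) = 0x4; 0xA ⊕ 0x4 = 0xE.
P2: T = 0xA, S = E(K, T) = 0x5; 0xA ⊕ 0x5 = 0xF.
P3: T = 0xB, S = E(K, T) = 0x6; 0xC ⊕ 0x6 = 0xA.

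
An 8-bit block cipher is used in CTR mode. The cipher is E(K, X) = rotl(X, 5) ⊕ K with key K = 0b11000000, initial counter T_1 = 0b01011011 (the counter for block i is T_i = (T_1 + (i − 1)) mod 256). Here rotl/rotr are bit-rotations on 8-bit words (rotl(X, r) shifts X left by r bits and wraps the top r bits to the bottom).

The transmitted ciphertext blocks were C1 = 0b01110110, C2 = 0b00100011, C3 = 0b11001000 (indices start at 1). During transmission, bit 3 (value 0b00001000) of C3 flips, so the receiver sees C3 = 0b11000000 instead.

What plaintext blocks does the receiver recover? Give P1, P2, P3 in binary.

CTR decryption: S_i = E(K, T_i) where T_i is the counter for block i; P_i = C_i ⊕ S_i.
Only C3 changed, to 0b11000000. In CTR, a change in C_i flips the same bit in P_i only; the keystream is unaffected. Decrypting the received ciphertext:
P1: T = 0b01011011, S = E(K, T) = 0b10101011; 0b01110110 ⊕ 0b10101011 = 0b11011101.
P2: T = 0b01011100, S = E(K, T) = 0b01001011; 0b00100011 ⊕ 0b01001011 = 0b01101000.
P3: T = 0b01011101, S = E(K, T) = 0b01101011; 0b11000000 ⊕ 0b01101011 = 0b10101011.
Blocks that differ from the original plaintext: P3.

P1 = 0b11011101, P2 = 0b01101000, P3 = 0b10101011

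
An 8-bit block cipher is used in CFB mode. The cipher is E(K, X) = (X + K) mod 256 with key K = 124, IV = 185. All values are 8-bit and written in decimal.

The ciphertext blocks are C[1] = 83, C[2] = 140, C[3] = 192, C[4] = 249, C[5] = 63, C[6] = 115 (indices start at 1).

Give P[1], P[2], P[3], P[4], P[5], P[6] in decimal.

P[1] = 102, P[2] = 67, P[3] = 200, P[4] = 197, P[5] = 74, P[6] = 200

CFB decryption: P_i = C_i ⊕ E(K, C_{i−1}), with C_{0} = IV.
P[1]: E(K, 185) = 53; 83 ⊕ 53 = 102.
P[2]: E(K, 83) = 207; 140 ⊕ 207 = 67.
P[3]: E(K, 140) = 8; 192 ⊕ 8 = 200.
P[4]: E(K, 192) = 60; 249 ⊕ 60 = 197.
P[5]: E(K, 249) = 117; 63 ⊕ 117 = 74.
P[6]: E(K, 63) = 187; 115 ⊕ 187 = 200.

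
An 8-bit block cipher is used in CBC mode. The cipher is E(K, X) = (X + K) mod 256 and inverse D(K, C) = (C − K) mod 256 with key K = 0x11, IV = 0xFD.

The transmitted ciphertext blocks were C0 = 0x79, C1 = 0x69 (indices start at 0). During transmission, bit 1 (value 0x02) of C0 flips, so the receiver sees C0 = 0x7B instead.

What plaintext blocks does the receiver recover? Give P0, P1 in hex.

CBC decryption: P_i = D(K, C_i) ⊕ C_{i−1}, with C_{−1} = IV.
Only C0 changed, to 0x7B. In CBC, a change in C_i garbles P_i and flips the same bit in P_{i+1}. Decrypting the received ciphertext:
P0: D(K, 0x7B) = 0x6A; 0x6A ⊕ 0xFD = 0x97.
P1: D(K, 0x69) = 0x58; 0x58 ⊕ 0x7B = 0x23.
Blocks that differ from the original plaintext: P0, P1.

P0 = 0x97, P1 = 0x23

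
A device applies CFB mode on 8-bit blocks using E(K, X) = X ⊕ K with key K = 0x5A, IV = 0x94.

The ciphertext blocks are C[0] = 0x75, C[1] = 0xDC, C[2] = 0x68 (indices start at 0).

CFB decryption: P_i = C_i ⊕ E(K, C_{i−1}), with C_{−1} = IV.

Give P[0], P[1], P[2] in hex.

P[0]: E(K, 0x94) = 0xCE; 0x75 ⊕ 0xCE = 0xBB.
P[1]: E(K, 0x75) = 0x2F; 0xDC ⊕ 0x2F = 0xF3.
P[2]: E(K, 0xDC) = 0x86; 0x68 ⊕ 0x86 = 0xEE.

P[0] = 0xBB, P[1] = 0xF3, P[2] = 0xEE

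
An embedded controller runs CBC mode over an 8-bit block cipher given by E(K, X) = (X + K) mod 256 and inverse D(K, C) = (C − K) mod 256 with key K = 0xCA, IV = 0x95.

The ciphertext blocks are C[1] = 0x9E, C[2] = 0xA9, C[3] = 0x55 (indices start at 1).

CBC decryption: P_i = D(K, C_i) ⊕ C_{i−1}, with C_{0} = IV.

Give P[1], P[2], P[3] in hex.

P[1]: D(K, 0x9E) = 0xD4; 0xD4 ⊕ 0x95 = 0x41.
P[2]: D(K, 0xA9) = 0xDF; 0xDF ⊕ 0x9E = 0x41.
P[3]: D(K, 0x55) = 0x8B; 0x8B ⊕ 0xA9 = 0x22.

P[1] = 0x41, P[2] = 0x41, P[3] = 0x22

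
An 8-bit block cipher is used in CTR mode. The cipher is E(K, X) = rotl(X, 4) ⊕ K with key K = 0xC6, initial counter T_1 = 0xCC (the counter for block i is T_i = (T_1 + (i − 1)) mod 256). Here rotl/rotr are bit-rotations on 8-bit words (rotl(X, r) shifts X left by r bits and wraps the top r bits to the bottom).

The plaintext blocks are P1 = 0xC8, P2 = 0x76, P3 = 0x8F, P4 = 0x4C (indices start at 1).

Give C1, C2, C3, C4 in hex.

C1 = 0xC2, C2 = 0x6C, C3 = 0xA5, C4 = 0x76

CTR encryption: S_i = E(K, T_i) where T_i is the counter for block i; C_i = P_i ⊕ S_i.
C1: T = 0xCC, S = E(K, T) = 0x0A; 0xC8 ⊕ 0x0A = 0xC2.
C2: T = 0xCD, S = E(K, T) = 0x1A; 0x76 ⊕ 0x1A = 0x6C.
C3: T = 0xCE, S = E(K, T) = 0x2A; 0x8F ⊕ 0x2A = 0xA5.
C4: T = 0xCF, S = E(K, T) = 0x3A; 0x4C ⊕ 0x3A = 0x76.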